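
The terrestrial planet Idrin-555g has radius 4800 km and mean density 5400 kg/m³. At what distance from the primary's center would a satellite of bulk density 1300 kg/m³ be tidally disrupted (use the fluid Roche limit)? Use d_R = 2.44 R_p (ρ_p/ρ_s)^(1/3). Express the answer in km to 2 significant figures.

19000 km

d_R = 2.44 × 4800 km × (5400/1300)^(1/3)
    = 19000 km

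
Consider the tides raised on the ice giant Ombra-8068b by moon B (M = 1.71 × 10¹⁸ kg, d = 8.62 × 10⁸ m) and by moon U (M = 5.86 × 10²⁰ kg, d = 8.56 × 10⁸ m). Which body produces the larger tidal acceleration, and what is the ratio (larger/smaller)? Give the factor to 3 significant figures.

Tidal stretch scales as M/d³; compute that for each body.
Moon B: (1.71 × 10¹⁸) / (8.62 × 10⁸)³ = 2.670 × 10⁻⁹
Moon U: (5.86 × 10²⁰) / (8.56 × 10⁸)³ = 9.343 × 10⁻⁷
Ratio (larger/smaller) = 350

Moon U, by a factor of ≈ 350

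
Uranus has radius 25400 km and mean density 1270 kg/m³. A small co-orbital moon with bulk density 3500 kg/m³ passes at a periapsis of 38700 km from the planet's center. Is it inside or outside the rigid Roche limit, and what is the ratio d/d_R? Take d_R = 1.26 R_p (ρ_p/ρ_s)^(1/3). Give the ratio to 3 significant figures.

outside; d/d_R ≈ 1.70

d_R = 1.26 × (25400 km) × (1270/3500)^(1/3) = 22830 km
d/d_R = (38700) / (22830) = 1.70
Since d/d_R > 1, the body is outside the Roche limit.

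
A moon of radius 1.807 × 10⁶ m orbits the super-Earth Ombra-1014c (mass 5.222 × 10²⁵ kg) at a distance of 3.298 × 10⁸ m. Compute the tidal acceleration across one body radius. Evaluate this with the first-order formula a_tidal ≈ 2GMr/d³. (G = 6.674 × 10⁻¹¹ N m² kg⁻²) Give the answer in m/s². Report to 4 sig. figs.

a_tidal = 2GMr/d³
        = 2 × (6.674 × 10⁻¹¹) × (5.222 × 10²⁵) × (1.807 × 10⁶) / (3.298 × 10⁸)³
        = 3.511 × 10⁻⁴ m/s²

3.511 × 10⁻⁴ m/s²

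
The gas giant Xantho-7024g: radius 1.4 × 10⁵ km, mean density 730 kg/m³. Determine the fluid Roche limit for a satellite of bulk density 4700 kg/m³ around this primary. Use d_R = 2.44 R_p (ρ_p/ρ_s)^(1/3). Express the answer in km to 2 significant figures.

d_R = 2.44 × 1.4 × 10⁵ km × (730/4700)^(1/3)
    = 1.8 × 10⁵ km

1.8 × 10⁵ km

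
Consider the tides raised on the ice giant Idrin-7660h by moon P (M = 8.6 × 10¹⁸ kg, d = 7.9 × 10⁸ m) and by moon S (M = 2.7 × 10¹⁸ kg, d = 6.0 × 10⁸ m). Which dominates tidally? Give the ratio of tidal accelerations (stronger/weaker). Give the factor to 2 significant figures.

Moon P, by a factor of ≈ 1.4

Compare M/d³ for the two perturbers:
Moon P: (8.6 × 10¹⁸) / (7.9 × 10⁸)³ = 1.744 × 10⁻⁸
Moon S: (2.7 × 10¹⁸) / (6.0 × 10⁸)³ = 1.250 × 10⁻⁸
Ratio (larger/smaller) = 1.4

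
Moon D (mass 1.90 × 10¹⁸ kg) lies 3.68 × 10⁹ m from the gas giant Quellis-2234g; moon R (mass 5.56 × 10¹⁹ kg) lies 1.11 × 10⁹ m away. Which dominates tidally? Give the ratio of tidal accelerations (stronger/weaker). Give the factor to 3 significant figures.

Tidal acceleration ∝ M/d³, so compare M/d³ for each.
Moon D: (1.90 × 10¹⁸) / (3.68 × 10⁹)³ = 3.813 × 10⁻¹¹
Moon R: (5.56 × 10¹⁹) / (1.11 × 10⁹)³ = 4.065 × 10⁻⁸
Ratio (larger/smaller) = 1070

Moon R, by a factor of ≈ 1070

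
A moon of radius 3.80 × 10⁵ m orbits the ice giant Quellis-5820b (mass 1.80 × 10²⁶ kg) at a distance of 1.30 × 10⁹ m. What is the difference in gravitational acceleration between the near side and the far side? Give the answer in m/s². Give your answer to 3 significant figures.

8.31 × 10⁻⁶ m/s²

Δg = 4GMr/d³
   = 4 × (6.674 × 10⁻¹¹) × (1.80 × 10²⁶) × (3.80 × 10⁵) / (1.30 × 10⁹)³
   = 8.31 × 10⁻⁶ m/s²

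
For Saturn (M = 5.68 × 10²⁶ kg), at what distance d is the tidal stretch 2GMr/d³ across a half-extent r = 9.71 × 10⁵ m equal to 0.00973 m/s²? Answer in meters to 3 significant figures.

2GMr/d³ = a_tidal  ⇒  d = (2GMr / a_tidal)^(1/3)
d = (2 × 6.674×10⁻¹¹ × (5.68 × 10²⁶) × (9.71 × 10⁵) / (0.00973))^(1/3)
  = 1.96 × 10⁸ m

1.96 × 10⁸ m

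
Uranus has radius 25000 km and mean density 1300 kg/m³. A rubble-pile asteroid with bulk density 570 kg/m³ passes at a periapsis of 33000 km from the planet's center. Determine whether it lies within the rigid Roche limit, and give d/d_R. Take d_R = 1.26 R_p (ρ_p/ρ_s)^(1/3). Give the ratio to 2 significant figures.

inside; d/d_R ≈ 0.80

d_R = 1.26 × (25000 km) × (1300/570)^(1/3) = 41460 km
d/d_R = (33000) / (41460) = 0.80
Since d/d_R < 1, the body is inside the Roche limit.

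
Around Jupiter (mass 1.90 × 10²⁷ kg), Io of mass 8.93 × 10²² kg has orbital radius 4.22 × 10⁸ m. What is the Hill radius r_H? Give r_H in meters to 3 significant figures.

r_H ≈ a (m/3M)^(1/3)
    = (4.22 × 10⁸) × (8.93 × 10²² / (3 × 1.90 × 10²⁷))^(1/3)
    = 1.06 × 10⁷ m

1.06 × 10⁷ m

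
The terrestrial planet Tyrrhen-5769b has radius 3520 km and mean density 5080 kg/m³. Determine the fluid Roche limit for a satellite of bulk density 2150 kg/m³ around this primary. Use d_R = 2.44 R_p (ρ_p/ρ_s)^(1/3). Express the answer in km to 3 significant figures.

11400 km

d_R = 2.44 × 3520 km × (5080/2150)^(1/3)
    = 11400 km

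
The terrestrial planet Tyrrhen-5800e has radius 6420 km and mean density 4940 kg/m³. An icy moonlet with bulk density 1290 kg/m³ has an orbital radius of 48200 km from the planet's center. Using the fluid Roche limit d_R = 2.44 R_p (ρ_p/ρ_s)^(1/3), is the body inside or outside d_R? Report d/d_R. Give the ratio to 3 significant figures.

outside; d/d_R ≈ 1.97

d_R = 2.44 × (6420 km) × (4940/1290)^(1/3) = 24510 km
d/d_R = (48200) / (24510) = 1.97
Since d/d_R > 1, the body is outside the Roche limit.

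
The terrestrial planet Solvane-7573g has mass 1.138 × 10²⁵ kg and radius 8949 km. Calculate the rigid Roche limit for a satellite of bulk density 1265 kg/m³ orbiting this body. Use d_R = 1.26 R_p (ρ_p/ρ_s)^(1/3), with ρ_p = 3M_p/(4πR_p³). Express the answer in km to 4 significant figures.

ρ_p = 3M_p/(4πR_p³) = 3 × (1.138 × 10²⁵) / (4π × (8.949 × 10⁶ m)³) = 3791 kg/m³
d_R = 1.26 × 8949 km × (3791/1265)^(1/3)
    = 16260 km

16260 km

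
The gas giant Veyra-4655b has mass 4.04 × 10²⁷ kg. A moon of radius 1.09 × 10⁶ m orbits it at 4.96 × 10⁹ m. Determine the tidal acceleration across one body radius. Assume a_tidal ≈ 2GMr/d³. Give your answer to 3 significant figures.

Δg = 2GMr/d³
   = 2 × (6.674 × 10⁻¹¹) × (4.04 × 10²⁷) × (1.09 × 10⁶) / (4.96 × 10⁹)³
   = 4.82 × 10⁻⁶ m/s²

4.82 × 10⁻⁶ m/s²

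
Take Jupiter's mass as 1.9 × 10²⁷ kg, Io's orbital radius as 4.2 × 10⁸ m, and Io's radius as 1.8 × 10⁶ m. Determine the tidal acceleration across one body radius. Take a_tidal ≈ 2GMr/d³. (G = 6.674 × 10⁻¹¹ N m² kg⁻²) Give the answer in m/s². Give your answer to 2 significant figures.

Differencing GM/(d−r)² and GM/d² to first order in r/d gives 2GMr/d³.
a_tidal = 2GMr/d³
        = 2 × (6.674 × 10⁻¹¹) × (1.9 × 10²⁷) × (1.8 × 10⁶) / (4.2 × 10⁸)³
        = 6.2 × 10⁻³ m/s²

6.2 × 10⁻³ m/s²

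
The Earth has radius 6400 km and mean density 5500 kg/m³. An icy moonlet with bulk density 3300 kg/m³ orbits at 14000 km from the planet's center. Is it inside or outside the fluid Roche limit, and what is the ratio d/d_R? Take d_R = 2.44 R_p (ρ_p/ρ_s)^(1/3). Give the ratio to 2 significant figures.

d_R = 2.44 × (6400 km) × (5500/3300)^(1/3) = 18510 km
d/d_R = (14000) / (18510) = 0.76
Since d/d_R < 1, the body is inside the Roche limit.

inside; d/d_R ≈ 0.76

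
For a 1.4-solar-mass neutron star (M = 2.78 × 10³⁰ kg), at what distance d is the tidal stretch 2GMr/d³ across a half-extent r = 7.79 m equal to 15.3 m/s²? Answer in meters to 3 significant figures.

2GMr/d³ = a_tidal  ⇒  d = (2GMr / a_tidal)^(1/3)
d = (2 × 6.674×10⁻¹¹ × (2.78 × 10³⁰) × (7.79) / (15.3))^(1/3)
  = 5.74 × 10⁶ m

5.74 × 10⁶ m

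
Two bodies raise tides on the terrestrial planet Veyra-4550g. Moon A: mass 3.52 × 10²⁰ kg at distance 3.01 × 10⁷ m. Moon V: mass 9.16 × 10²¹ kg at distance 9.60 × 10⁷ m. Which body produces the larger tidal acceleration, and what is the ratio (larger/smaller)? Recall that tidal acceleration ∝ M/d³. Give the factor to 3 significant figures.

Moon A, by a factor of ≈ 1.25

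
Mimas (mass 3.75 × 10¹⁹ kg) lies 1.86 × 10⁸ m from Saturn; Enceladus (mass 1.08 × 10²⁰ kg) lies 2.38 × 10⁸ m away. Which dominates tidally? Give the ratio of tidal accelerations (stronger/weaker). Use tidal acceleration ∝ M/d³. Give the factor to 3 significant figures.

The tide-raising term goes as M/d³ (the gradient of a 1/d² field).
Mimas: (3.75 × 10¹⁹) / (1.86 × 10⁸)³ = 5.828 × 10⁻⁶
Enceladus: (1.08 × 10²⁰) / (2.38 × 10⁸)³ = 8.011 × 10⁻⁶
Ratio (larger/smaller) = 1.37

Enceladus, by a factor of ≈ 1.37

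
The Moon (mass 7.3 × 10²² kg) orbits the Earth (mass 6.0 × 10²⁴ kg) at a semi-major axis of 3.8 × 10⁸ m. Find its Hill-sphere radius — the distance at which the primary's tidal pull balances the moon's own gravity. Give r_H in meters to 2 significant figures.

6.1 × 10⁷ m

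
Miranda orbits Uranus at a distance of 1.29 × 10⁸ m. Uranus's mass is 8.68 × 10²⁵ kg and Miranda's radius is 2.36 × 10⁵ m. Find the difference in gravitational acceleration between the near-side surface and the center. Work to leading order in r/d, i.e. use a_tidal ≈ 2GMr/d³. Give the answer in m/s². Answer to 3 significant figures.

1.27 × 10⁻³ m/s²

Δa = 2GMr/d³
   = 2 × (6.674 × 10⁻¹¹) × (8.68 × 10²⁵) × (2.36 × 10⁵) / (1.29 × 10⁸)³
   = 1.27 × 10⁻³ m/s²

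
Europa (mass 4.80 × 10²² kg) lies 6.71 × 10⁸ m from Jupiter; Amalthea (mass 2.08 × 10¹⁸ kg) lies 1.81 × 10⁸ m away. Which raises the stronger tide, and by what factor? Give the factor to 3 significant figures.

Europa, by a factor of ≈ 453

Compare M/d³ for the two perturbers:
Europa: (4.80 × 10²²) / (6.71 × 10⁸)³ = 1.589 × 10⁻⁴
Amalthea: (2.08 × 10¹⁸) / (1.81 × 10⁸)³ = 3.508 × 10⁻⁷
Ratio (larger/smaller) = 453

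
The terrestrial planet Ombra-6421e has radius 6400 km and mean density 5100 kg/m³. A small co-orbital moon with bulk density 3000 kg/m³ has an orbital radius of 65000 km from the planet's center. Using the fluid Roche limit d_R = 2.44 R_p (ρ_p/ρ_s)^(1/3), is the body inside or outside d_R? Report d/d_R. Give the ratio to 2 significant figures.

outside; d/d_R ≈ 3.5

d_R = 2.44 × (6400 km) × (5100/3000)^(1/3) = 18640 km
d/d_R = (65000) / (18640) = 3.5
Since d/d_R > 1, the body is outside the Roche limit.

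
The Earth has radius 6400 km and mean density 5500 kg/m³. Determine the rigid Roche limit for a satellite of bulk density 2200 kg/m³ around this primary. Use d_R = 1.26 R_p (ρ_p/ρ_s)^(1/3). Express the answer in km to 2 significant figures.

11000 km

d_R = 1.26 × 6400 km × (5500/2200)^(1/3)
    = 11000 km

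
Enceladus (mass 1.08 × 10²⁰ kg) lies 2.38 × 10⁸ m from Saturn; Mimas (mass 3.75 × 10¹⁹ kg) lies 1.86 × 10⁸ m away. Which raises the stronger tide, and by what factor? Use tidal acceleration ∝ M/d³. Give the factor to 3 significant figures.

Tidal acceleration ∝ M/d³, so compare M/d³ for each.
Enceladus: (1.08 × 10²⁰) / (2.38 × 10⁸)³ = 8.011 × 10⁻⁶
Mimas: (3.75 × 10¹⁹) / (1.86 × 10⁸)³ = 5.828 × 10⁻⁶
Ratio (larger/smaller) = 1.37

Enceladus, by a factor of ≈ 1.37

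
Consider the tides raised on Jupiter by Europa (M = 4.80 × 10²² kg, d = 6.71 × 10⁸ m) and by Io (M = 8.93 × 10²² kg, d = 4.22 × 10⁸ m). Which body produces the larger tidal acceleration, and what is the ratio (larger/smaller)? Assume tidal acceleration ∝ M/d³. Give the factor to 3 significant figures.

The tide-raising term goes as M/d³ (the gradient of a 1/d² field).
Europa: (4.80 × 10²²) / (6.71 × 10⁸)³ = 1.589 × 10⁻⁴
Io: (8.93 × 10²²) / (4.22 × 10⁸)³ = 1.188 × 10⁻³
Ratio (larger/smaller) = 7.48

Io, by a factor of ≈ 7.48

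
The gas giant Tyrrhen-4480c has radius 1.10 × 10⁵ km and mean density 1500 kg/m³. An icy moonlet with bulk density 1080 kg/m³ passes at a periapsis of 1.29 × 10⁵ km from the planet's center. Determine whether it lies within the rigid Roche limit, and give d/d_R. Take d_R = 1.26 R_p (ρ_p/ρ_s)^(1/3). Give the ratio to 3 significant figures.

inside; d/d_R ≈ 0.834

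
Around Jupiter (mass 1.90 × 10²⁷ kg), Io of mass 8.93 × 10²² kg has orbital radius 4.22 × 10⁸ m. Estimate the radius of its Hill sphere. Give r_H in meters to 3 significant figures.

1.06 × 10⁷ m

r_H ≈ a (m/3M)^(1/3)
    = (4.22 × 10⁸) × (8.93 × 10²² / (3 × 1.90 × 10²⁷))^(1/3)
    = 1.06 × 10⁷ m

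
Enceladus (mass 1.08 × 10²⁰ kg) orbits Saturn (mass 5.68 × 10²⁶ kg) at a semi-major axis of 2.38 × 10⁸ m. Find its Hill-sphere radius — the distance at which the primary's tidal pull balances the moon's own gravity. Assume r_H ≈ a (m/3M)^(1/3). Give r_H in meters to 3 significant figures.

9.49 × 10⁵ m

r_H ≈ a (m/3M)^(1/3)
    = (2.38 × 10⁸) × (1.08 × 10²⁰ / (3 × 5.68 × 10²⁶))^(1/3)
    = 9.49 × 10⁵ m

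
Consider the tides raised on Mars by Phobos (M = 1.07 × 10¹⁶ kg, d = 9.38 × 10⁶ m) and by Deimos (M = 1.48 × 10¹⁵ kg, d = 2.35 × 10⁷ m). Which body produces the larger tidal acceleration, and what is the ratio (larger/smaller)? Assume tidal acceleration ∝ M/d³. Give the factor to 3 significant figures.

Phobos, by a factor of ≈ 114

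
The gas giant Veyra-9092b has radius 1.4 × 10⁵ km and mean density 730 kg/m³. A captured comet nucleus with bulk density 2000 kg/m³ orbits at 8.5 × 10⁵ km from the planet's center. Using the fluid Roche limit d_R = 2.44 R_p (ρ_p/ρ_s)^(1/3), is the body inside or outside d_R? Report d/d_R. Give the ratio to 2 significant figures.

d_R = 2.44 × (1.4 × 10⁵ km) × (730/2000)^(1/3) = 2.441 × 10⁵ km
d/d_R = (8.5 × 10⁵) / (2.441 × 10⁵) = 3.5
Since d/d_R > 1, the body is outside the Roche limit.

outside; d/d_R ≈ 3.5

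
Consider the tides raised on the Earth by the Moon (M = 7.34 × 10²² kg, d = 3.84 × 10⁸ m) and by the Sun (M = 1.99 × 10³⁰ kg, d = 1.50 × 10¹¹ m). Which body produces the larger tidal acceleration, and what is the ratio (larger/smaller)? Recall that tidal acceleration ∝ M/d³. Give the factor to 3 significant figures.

The Moon, by a factor of ≈ 2.20

Compare M/d³ for the two perturbers:
The Moon: (7.34 × 10²²) / (3.84 × 10⁸)³ = 1.296 × 10⁻³
The Sun: (1.99 × 10³⁰) / (1.50 × 10¹¹)³ = 5.896 × 10⁻⁴
Ratio (larger/smaller) = 2.20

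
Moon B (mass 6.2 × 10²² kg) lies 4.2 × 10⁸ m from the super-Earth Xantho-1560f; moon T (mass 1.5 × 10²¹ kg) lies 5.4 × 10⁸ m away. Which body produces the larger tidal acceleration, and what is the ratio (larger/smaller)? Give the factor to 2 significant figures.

The tide-raising term goes as M/d³ (the gradient of a 1/d² field).
Moon B: (6.2 × 10²²) / (4.2 × 10⁸)³ = 8.368 × 10⁻⁴
Moon T: (1.5 × 10²¹) / (5.4 × 10⁸)³ = 9.526 × 10⁻⁶
Ratio (larger/smaller) = 88

Moon B, by a factor of ≈ 88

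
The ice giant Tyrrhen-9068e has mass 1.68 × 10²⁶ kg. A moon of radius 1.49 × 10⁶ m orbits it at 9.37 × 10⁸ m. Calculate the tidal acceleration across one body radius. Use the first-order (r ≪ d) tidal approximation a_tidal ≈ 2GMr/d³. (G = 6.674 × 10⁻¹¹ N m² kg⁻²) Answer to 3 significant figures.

4.06 × 10⁻⁵ m/s²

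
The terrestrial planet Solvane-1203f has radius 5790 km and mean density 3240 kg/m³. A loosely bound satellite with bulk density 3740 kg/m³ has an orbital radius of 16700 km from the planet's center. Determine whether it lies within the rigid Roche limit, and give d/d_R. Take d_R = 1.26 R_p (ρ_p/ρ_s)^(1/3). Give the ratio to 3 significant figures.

d_R = 1.26 × (5790 km) × (3240/3740)^(1/3) = 6955 km
d/d_R = (16700) / (6955) = 2.40
Since d/d_R > 1, the body is outside the Roche limit.

outside; d/d_R ≈ 2.40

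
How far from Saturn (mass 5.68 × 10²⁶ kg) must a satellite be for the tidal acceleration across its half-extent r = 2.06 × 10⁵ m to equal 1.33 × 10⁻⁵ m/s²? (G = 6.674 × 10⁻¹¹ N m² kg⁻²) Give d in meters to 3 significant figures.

1.06 × 10⁹ m

2GMr/d³ = a_tidal  ⇒  d = (2GMr / a_tidal)^(1/3)
d = (2 × 6.674×10⁻¹¹ × (5.68 × 10²⁶) × (2.06 × 10⁵) / (1.33 × 10⁻⁵))^(1/3)
  = 1.06 × 10⁹ m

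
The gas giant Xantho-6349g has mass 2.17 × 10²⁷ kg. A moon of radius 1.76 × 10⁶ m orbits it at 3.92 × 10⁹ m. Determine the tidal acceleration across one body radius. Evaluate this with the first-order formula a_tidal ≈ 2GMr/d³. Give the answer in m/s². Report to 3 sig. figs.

Δg = 2GMr/d³
   = 2 × (6.674 × 10⁻¹¹) × (2.17 × 10²⁷) × (1.76 × 10⁶) / (3.92 × 10⁹)³
   = 8.46 × 10⁻⁶ m/s²

8.46 × 10⁻⁶ m/s²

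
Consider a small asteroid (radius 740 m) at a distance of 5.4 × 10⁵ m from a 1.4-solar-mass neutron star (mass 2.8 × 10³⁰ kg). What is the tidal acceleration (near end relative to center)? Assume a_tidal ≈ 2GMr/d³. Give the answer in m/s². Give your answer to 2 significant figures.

1.8 × 10⁶ m/s²

Δa = 2GMr/d³
   = 2 × (6.674 × 10⁻¹¹) × (2.8 × 10³⁰) × (740) / (5.4 × 10⁵)³
   = 1.8 × 10⁶ m/s²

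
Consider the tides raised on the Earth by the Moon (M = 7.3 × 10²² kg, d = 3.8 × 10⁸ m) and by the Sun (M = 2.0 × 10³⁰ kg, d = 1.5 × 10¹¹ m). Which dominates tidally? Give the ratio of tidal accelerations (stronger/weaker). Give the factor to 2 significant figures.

Compare M/d³ for the two perturbers:
The Moon: (7.3 × 10²²) / (3.8 × 10⁸)³ = 1.330 × 10⁻³
The Sun: (2.0 × 10³⁰) / (1.5 × 10¹¹)³ = 5.926 × 10⁻⁴
Ratio (larger/smaller) = 2.2

The Moon, by a factor of ≈ 2.2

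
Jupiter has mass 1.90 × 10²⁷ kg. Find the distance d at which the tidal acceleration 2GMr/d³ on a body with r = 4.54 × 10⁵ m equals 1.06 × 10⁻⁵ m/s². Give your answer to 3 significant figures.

2.21 × 10⁹ m

2GMr/d³ = a_tidal  ⇒  d = (2GMr / a_tidal)^(1/3)
d = (2 × 6.674×10⁻¹¹ × (1.90 × 10²⁷) × (4.54 × 10⁵) / (1.06 × 10⁻⁵))^(1/3)
  = 2.21 × 10⁹ m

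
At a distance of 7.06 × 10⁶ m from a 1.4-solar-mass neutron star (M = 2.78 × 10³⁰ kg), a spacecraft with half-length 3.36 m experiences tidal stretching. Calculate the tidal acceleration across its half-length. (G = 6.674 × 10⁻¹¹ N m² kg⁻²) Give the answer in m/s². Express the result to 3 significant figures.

3.54 m/s²

The tidal stretch is the gradient of GM/d² times the body's extent r, hence the 1/d³ dependence.
a_tidal = 2GMr/d³
        = 2 × (6.674 × 10⁻¹¹) × (2.78 × 10³⁰) × (3.36) / (7.06 × 10⁶)³
        = 3.54 m/s²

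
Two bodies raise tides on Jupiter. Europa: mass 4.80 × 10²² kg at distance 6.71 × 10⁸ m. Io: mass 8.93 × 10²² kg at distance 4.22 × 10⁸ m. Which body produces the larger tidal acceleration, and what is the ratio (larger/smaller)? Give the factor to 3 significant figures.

Compare M/d³ for the two perturbers:
Europa: (4.80 × 10²²) / (6.71 × 10⁸)³ = 1.589 × 10⁻⁴
Io: (8.93 × 10²²) / (4.22 × 10⁸)³ = 1.188 × 10⁻³
Ratio (larger/smaller) = 7.48

Io, by a factor of ≈ 7.48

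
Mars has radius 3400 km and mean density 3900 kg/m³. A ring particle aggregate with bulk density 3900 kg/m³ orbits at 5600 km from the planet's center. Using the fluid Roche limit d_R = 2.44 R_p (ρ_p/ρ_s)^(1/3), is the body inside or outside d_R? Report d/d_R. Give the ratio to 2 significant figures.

inside; d/d_R ≈ 0.68

d_R = 2.44 × (3400 km) × (3900/3900)^(1/3) = 8296 km
d/d_R = (5600) / (8296) = 0.68
Since d/d_R < 1, the body is inside the Roche limit.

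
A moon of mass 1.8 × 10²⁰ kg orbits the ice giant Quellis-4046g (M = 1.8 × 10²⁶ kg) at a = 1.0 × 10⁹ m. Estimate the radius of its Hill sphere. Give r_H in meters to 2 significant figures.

6.9 × 10⁶ m

r_H ≈ a (m/3M)^(1/3)
    = (1.0 × 10⁹) × (1.8 × 10²⁰ / (3 × 1.8 × 10²⁶))^(1/3)
    = 6.9 × 10⁶ m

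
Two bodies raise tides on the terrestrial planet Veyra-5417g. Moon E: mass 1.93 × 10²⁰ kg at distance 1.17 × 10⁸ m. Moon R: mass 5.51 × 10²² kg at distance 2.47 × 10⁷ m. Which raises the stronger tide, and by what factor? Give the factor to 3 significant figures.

Moon R, by a factor of ≈ 30300

Compare M/d³ for the two perturbers:
Moon E: (1.93 × 10²⁰) / (1.17 × 10⁸)³ = 1.205 × 10⁻⁴
Moon R: (5.51 × 10²²) / (2.47 × 10⁷)³ = 3.656
Ratio (larger/smaller) = 30300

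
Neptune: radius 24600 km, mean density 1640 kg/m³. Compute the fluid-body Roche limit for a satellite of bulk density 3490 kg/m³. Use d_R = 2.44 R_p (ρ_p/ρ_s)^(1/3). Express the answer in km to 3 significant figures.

46700 km

d_R = 2.44 × 24600 km × (1640/3490)^(1/3)
    = 46700 km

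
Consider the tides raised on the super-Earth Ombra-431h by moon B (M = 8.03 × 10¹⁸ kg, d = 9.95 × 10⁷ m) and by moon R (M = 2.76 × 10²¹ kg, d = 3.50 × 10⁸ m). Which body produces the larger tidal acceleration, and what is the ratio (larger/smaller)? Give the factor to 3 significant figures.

Compare M/d³ for the two perturbers:
Moon B: (8.03 × 10¹⁸) / (9.95 × 10⁷)³ = 8.152 × 10⁻⁶
Moon R: (2.76 × 10²¹) / (3.50 × 10⁸)³ = 6.437 × 10⁻⁵
Ratio (larger/smaller) = 7.90

Moon R, by a factor of ≈ 7.90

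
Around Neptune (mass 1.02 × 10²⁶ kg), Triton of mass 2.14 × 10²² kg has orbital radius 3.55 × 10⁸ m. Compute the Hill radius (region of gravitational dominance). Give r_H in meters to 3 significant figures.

r_H ≈ a (m/3M)^(1/3)
    = (3.55 × 10⁸) × (2.14 × 10²² / (3 × 1.02 × 10²⁶))^(1/3)
    = 1.46 × 10⁷ m

1.46 × 10⁷ m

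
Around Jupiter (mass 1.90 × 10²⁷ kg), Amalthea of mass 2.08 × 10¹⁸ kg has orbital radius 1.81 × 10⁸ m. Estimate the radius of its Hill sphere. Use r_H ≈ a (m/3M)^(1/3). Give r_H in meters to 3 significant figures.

r_H ≈ a (m/3M)^(1/3)
    = (1.81 × 10⁸) × (2.08 × 10¹⁸ / (3 × 1.90 × 10²⁷))^(1/3)
    = 1.29 × 10⁵ m

1.29 × 10⁵ m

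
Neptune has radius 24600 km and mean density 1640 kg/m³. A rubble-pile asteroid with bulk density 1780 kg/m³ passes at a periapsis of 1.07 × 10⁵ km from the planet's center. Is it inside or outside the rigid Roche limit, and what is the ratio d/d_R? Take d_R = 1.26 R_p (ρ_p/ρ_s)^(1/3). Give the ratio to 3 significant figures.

d_R = 1.26 × (24600 km) × (1640/1780)^(1/3) = 30160 km
d/d_R = (1.07 × 10⁵) / (30160) = 3.55
Since d/d_R > 1, the body is outside the Roche limit.

outside; d/d_R ≈ 3.55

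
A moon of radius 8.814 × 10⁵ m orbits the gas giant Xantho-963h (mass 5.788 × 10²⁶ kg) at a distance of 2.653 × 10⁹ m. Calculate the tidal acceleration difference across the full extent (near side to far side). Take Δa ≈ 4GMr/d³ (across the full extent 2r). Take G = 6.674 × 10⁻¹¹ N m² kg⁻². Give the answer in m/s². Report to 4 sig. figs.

7.294 × 10⁻⁶ m/s²

a_tidal = 4GMr/d³
        = 4 × (6.674 × 10⁻¹¹) × (5.788 × 10²⁶) × (8.814 × 10⁵) / (2.653 × 10⁹)³
        = 7.294 × 10⁻⁶ m/s²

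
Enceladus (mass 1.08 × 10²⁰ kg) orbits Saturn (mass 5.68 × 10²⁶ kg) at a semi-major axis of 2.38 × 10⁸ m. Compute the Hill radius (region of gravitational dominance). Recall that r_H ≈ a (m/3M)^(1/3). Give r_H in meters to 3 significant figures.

r_H ≈ a (m/3M)^(1/3)
    = (2.38 × 10⁸) × (1.08 × 10²⁰ / (3 × 5.68 × 10²⁶))^(1/3)
    = 9.49 × 10⁵ m

9.49 × 10⁵ m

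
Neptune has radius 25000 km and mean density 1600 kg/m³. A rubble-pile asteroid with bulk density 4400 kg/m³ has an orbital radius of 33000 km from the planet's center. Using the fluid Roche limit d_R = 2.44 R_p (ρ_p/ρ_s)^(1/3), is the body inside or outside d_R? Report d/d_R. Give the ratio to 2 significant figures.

inside; d/d_R ≈ 0.76

d_R = 2.44 × (25000 km) × (1600/4400)^(1/3) = 43540 km
d/d_R = (33000) / (43540) = 0.76
Since d/d_R < 1, the body is inside the Roche limit.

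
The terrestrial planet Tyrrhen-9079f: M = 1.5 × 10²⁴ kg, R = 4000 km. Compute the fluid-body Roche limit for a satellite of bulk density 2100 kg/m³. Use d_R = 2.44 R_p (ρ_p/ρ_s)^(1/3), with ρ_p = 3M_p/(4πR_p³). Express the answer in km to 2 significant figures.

14000 km

ρ_p = 3M_p/(4πR_p³) = 3 × (1.5 × 10²⁴) / (4π × (4.0 × 10⁶ m)³) = 5600 kg/m³
d_R = 2.44 × 4000 km × (5600/2100)^(1/3)
    = 14000 km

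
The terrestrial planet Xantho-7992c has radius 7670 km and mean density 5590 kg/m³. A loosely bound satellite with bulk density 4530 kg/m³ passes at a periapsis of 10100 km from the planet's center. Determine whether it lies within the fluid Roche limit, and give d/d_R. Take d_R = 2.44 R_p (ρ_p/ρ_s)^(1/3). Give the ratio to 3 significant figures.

inside; d/d_R ≈ 0.503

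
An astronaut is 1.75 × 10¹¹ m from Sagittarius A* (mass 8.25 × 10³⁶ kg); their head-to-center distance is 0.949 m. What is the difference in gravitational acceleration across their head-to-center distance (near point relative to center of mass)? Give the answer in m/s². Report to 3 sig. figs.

1.95 × 10⁻⁷ m/s²

Differencing GM/(d−r)² and GM/d² to first order in r/d gives 2GMr/d³.
a_tidal = 2GMr/d³
        = 2 × (6.674 × 10⁻¹¹) × (8.25 × 10³⁶) × (0.949) / (1.75 × 10¹¹)³
        = 1.95 × 10⁻⁷ m/s²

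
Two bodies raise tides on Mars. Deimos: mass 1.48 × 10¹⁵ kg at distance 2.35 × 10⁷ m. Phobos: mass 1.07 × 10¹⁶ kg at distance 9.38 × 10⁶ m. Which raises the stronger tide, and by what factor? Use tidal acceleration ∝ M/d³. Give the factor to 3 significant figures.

Phobos, by a factor of ≈ 114

Compare M/d³ for the two perturbers:
Deimos: (1.48 × 10¹⁵) / (2.35 × 10⁷)³ = 1.140 × 10⁻⁷
Phobos: (1.07 × 10¹⁶) / (9.38 × 10⁶)³ = 1.297 × 10⁻⁵
Ratio (larger/smaller) = 114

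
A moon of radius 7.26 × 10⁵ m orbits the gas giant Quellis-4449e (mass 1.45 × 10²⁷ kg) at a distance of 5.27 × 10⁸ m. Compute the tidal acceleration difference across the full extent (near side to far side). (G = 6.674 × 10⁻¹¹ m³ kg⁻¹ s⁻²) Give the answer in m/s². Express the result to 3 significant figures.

1.92 × 10⁻³ m/s²

Δa = 4GMr/d³
   = 4 × (6.674 × 10⁻¹¹) × (1.45 × 10²⁷) × (7.26 × 10⁵) / (5.27 × 10⁸)³
   = 1.92 × 10⁻³ m/s²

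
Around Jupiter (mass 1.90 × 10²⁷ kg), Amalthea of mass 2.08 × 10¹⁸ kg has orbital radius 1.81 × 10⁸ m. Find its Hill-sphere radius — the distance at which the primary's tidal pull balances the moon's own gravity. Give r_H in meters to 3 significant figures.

r_H ≈ a (m/3M)^(1/3)
    = (1.81 × 10⁸) × (2.08 × 10¹⁸ / (3 × 1.90 × 10²⁷))^(1/3)
    = 1.29 × 10⁵ m

1.29 × 10⁵ m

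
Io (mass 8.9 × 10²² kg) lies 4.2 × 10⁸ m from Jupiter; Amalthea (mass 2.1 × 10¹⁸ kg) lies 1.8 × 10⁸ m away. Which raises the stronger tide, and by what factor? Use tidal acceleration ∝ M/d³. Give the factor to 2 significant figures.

The tide-raising term goes as M/d³ (the gradient of a 1/d² field).
Io: (8.9 × 10²²) / (4.2 × 10⁸)³ = 1.201 × 10⁻³
Amalthea: (2.1 × 10¹⁸) / (1.8 × 10⁸)³ = 3.601 × 10⁻⁷
Ratio (larger/smaller) = 3300

Io, by a factor of ≈ 3300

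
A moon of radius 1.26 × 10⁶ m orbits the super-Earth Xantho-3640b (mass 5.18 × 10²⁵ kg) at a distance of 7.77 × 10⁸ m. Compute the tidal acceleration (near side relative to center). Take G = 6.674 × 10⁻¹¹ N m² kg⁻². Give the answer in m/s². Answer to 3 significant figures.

Differencing GM/(d−r)² and GM/d² to first order in r/d gives 2GMr/d³.
a_tidal = 2GMr/d³
        = 2 × (6.674 × 10⁻¹¹) × (5.18 × 10²⁵) × (1.26 × 10⁶) / (7.77 × 10⁸)³
        = 1.86 × 10⁻⁵ m/s²

1.86 × 10⁻⁵ m/s²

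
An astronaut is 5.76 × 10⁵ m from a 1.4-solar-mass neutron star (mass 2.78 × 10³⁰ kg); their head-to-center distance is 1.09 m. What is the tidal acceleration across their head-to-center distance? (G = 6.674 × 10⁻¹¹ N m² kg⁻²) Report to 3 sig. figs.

2.12 × 10³ m/s²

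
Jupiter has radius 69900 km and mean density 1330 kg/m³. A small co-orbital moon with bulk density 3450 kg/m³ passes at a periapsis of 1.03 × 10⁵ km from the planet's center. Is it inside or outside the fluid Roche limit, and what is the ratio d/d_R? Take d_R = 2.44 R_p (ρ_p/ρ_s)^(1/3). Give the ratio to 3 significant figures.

d_R = 2.44 × (69900 km) × (1330/3450)^(1/3) = 1.241 × 10⁵ km
d/d_R = (1.03 × 10⁵) / (1.241 × 10⁵) = 0.830
Since d/d_R < 1, the body is inside the Roche limit.

inside; d/d_R ≈ 0.830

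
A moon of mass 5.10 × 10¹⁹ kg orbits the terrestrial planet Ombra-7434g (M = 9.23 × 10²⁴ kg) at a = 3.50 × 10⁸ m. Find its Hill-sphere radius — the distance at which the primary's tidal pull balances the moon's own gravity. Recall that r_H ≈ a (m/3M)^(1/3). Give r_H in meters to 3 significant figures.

r_H ≈ a (m/3M)^(1/3)
    = (3.50 × 10⁸) × (5.10 × 10¹⁹ / (3 × 9.23 × 10²⁴))^(1/3)
    = 4.29 × 10⁶ m

4.29 × 10⁶ m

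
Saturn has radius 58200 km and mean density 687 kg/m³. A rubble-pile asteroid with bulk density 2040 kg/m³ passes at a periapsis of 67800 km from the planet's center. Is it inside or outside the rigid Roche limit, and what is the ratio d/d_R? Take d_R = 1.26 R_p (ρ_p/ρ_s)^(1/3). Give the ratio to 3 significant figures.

d_R = 1.26 × (58200 km) × (687/2040)^(1/3) = 51020 km
d/d_R = (67800) / (51020) = 1.33
Since d/d_R > 1, the body is outside the Roche limit.

outside; d/d_R ≈ 1.33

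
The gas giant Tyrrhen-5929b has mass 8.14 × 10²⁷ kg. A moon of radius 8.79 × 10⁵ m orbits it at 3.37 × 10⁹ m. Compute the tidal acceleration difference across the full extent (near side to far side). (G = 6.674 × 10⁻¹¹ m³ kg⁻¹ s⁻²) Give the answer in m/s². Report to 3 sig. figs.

4.99 × 10⁻⁵ m/s²

Differencing GM/(d−r)² and GM/(d+r)² to first order in r/d gives 4GMr/d³.
a_tidal = 4GMr/d³
        = 4 × (6.674 × 10⁻¹¹) × (8.14 × 10²⁷) × (8.79 × 10⁵) / (3.37 × 10⁹)³
        = 4.99 × 10⁻⁵ m/s²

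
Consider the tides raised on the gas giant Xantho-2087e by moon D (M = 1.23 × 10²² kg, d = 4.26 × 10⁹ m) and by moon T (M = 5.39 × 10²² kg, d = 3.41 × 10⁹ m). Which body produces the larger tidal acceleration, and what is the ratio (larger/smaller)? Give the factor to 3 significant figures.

Moon T, by a factor of ≈ 8.54

The tide-raising term goes as M/d³ (the gradient of a 1/d² field).
Moon D: (1.23 × 10²²) / (4.26 × 10⁹)³ = 1.591 × 10⁻⁷
Moon T: (5.39 × 10²²) / (3.41 × 10⁹)³ = 1.359 × 10⁻⁶
Ratio (larger/smaller) = 8.54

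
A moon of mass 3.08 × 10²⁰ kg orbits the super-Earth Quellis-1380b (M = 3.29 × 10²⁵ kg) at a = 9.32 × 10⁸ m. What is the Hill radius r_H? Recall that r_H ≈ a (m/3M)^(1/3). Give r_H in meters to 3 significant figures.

1.36 × 10⁷ m

r_H ≈ a (m/3M)^(1/3)
    = (9.32 × 10⁸) × (3.08 × 10²⁰ / (3 × 3.29 × 10²⁵))^(1/3)
    = 1.36 × 10⁷ m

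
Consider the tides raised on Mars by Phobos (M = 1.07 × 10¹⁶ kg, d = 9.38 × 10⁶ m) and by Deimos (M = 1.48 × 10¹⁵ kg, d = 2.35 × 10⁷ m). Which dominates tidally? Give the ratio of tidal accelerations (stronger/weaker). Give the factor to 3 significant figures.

Tidal stretch scales as M/d³; compute that for each body.
Phobos: (1.07 × 10¹⁶) / (9.38 × 10⁶)³ = 1.297 × 10⁻⁵
Deimos: (1.48 × 10¹⁵) / (2.35 × 10⁷)³ = 1.140 × 10⁻⁷
Ratio (larger/smaller) = 114

Phobos, by a factor of ≈ 114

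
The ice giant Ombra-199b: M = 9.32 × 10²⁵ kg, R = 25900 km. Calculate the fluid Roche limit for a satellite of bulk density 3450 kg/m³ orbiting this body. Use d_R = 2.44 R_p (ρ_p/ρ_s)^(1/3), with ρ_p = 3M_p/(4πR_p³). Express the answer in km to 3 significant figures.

45400 km

ρ_p = 3M_p/(4πR_p³) = 3 × (9.32 × 10²⁵) / (4π × (2.59 × 10⁷ m)³) = 1280 kg/m³
d_R = 2.44 × 25900 km × (1280/3450)^(1/3)
    = 45400 km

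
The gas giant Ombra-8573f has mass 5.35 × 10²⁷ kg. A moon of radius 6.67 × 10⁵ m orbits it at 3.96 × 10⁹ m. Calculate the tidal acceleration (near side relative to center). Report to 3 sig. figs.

7.67 × 10⁻⁶ m/s²

Δa = 2GMr/d³
   = 2 × (6.674 × 10⁻¹¹) × (5.35 × 10²⁷) × (6.67 × 10⁵) / (3.96 × 10⁹)³
   = 7.67 × 10⁻⁶ m/s²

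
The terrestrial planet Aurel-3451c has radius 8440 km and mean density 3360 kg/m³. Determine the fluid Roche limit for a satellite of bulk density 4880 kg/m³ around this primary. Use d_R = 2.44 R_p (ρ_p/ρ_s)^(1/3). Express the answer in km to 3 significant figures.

18200 km

d_R = 2.44 × 8440 km × (3360/4880)^(1/3)
    = 18200 km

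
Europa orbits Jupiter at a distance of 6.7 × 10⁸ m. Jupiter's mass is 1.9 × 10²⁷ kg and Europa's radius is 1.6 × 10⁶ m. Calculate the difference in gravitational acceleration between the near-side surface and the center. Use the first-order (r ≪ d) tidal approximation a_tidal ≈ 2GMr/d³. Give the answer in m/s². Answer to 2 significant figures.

1.3 × 10⁻³ m/s²

Δg = 2GMr/d³
   = 2 × (6.674 × 10⁻¹¹) × (1.9 × 10²⁷) × (1.6 × 10⁶) / (6.7 × 10⁸)³
   = 1.3 × 10⁻³ m/s²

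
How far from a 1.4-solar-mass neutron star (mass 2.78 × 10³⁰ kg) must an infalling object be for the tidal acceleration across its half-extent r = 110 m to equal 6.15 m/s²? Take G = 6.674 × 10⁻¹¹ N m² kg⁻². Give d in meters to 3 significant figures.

1.88 × 10⁷ m

2GMr/d³ = a_tidal  ⇒  d = (2GMr / a_tidal)^(1/3)
d = (2 × 6.674×10⁻¹¹ × (2.78 × 10³⁰) × (110) / (6.15))^(1/3)
  = 1.88 × 10⁷ m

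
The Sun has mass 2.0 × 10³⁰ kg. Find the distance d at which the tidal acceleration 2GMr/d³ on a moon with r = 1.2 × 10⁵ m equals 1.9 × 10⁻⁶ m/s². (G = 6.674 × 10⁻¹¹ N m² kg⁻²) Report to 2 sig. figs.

2.6 × 10¹⁰ m

2GMr/d³ = a_tidal  ⇒  d = (2GMr / a_tidal)^(1/3)
d = (2 × 6.674×10⁻¹¹ × (2.0 × 10³⁰) × (1.2 × 10⁵) / (1.9 × 10⁻⁶))^(1/3)
  = 2.6 × 10¹⁰ m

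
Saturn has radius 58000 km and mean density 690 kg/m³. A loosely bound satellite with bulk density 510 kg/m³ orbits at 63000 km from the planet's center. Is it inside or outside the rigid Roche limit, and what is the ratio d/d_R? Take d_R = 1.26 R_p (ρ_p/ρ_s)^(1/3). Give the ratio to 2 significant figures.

d_R = 1.26 × (58000 km) × (690/510)^(1/3) = 80830 km
d/d_R = (63000) / (80830) = 0.78
Since d/d_R < 1, the body is inside the Roche limit.

inside; d/d_R ≈ 0.78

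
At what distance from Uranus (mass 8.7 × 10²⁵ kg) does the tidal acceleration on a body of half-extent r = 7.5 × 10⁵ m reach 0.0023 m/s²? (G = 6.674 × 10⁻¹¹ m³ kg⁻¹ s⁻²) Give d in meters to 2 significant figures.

2GMr/d³ = a_tidal  ⇒  d = (2GMr / a_tidal)^(1/3)
d = (2 × 6.674×10⁻¹¹ × (8.7 × 10²⁵) × (7.5 × 10⁵) / (0.0023))^(1/3)
  = 1.6 × 10⁸ m

1.6 × 10⁸ m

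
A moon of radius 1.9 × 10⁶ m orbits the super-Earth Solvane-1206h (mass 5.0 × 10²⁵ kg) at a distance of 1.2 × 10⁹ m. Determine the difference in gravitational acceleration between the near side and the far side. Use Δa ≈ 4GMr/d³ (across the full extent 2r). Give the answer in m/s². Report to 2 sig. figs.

Δg = 4GMr/d³
   = 4 × (6.674 × 10⁻¹¹) × (5.0 × 10²⁵) × (1.9 × 10⁶) / (1.2 × 10⁹)³
   = 1.5 × 10⁻⁵ m/s²

1.5 × 10⁻⁵ m/s²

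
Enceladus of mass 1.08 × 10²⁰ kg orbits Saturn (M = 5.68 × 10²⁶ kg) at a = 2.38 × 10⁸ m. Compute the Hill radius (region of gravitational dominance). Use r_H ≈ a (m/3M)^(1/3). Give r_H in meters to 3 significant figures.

r_H ≈ a (m/3M)^(1/3)
    = (2.38 × 10⁸) × (1.08 × 10²⁰ / (3 × 5.68 × 10²⁶))^(1/3)
    = 9.49 × 10⁵ m

9.49 × 10⁵ m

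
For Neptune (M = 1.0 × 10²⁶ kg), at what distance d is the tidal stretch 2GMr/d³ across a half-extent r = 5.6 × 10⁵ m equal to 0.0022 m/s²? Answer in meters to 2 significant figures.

1.5 × 10⁸ m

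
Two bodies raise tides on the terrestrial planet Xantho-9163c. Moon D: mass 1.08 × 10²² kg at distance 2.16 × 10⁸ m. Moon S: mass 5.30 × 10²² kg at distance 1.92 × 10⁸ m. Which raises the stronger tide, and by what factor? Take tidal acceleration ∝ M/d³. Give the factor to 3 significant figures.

The tide-raising term goes as M/d³ (the gradient of a 1/d² field).
Moon D: (1.08 × 10²²) / (2.16 × 10⁸)³ = 1.072 × 10⁻³
Moon S: (5.30 × 10²²) / (1.92 × 10⁸)³ = 7.488 × 10⁻³
Ratio (larger/smaller) = 6.99

Moon S, by a factor of ≈ 6.99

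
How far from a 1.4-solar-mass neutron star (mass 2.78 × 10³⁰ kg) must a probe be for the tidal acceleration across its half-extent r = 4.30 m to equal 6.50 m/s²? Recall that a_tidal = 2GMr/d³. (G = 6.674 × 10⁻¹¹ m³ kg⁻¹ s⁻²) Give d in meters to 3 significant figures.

6.26 × 10⁶ m

2GMr/d³ = a_tidal  ⇒  d = (2GMr / a_tidal)^(1/3)
d = (2 × 6.674×10⁻¹¹ × (2.78 × 10³⁰) × (4.30) / (6.50))^(1/3)
  = 6.26 × 10⁶ m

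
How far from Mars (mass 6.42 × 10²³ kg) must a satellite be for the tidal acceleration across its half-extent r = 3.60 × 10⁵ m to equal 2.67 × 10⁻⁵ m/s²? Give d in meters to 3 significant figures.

1.05 × 10⁸ m

2GMr/d³ = a_tidal  ⇒  d = (2GMr / a_tidal)^(1/3)
d = (2 × 6.674×10⁻¹¹ × (6.42 × 10²³) × (3.60 × 10⁵) / (2.67 × 10⁻⁵))^(1/3)
  = 1.05 × 10⁸ m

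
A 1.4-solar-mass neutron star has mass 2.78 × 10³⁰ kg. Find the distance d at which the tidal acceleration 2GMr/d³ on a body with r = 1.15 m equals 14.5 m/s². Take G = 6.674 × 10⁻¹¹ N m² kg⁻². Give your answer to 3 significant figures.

2GMr/d³ = a_tidal  ⇒  d = (2GMr / a_tidal)^(1/3)
d = (2 × 6.674×10⁻¹¹ × (2.78 × 10³⁰) × (1.15) / (14.5))^(1/3)
  = 3.09 × 10⁶ m

3.09 × 10⁶ m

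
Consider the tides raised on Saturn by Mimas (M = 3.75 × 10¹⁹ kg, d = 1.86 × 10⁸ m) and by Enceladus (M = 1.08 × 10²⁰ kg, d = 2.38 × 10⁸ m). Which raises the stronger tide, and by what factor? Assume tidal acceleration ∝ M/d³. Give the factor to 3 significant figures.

Enceladus, by a factor of ≈ 1.37

Tidal stretch scales as M/d³; compute that for each body.
Mimas: (3.75 × 10¹⁹) / (1.86 × 10⁸)³ = 5.828 × 10⁻⁶
Enceladus: (1.08 × 10²⁰) / (2.38 × 10⁸)³ = 8.011 × 10⁻⁶
Ratio (larger/smaller) = 1.37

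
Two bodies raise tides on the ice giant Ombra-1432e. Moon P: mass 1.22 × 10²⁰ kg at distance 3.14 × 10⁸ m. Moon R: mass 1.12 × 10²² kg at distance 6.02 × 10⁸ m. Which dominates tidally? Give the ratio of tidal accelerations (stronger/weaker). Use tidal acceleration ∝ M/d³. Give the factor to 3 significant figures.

Moon R, by a factor of ≈ 13.0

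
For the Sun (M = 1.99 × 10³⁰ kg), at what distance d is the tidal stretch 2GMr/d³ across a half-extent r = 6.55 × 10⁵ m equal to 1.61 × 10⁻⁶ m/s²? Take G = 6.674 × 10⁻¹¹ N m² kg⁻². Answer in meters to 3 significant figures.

2GMr/d³ = a_tidal  ⇒  d = (2GMr / a_tidal)^(1/3)
d = (2 × 6.674×10⁻¹¹ × (1.99 × 10³⁰) × (6.55 × 10⁵) / (1.61 × 10⁻⁶))^(1/3)
  = 4.76 × 10¹⁰ m

4.76 × 10¹⁰ m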